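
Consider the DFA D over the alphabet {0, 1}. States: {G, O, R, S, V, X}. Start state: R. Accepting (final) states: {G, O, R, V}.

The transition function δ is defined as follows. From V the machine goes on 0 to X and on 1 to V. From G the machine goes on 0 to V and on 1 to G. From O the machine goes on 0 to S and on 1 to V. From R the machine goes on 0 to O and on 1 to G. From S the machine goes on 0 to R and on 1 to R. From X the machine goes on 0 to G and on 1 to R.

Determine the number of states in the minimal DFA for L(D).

3

All states are reachable from the start state.
Initial partition by acceptance: {G,O,R,V} | {S,X}.
Split {G,O,R,V} by δ(·,0) → {G,R} and {O,V}.
No further refinement is possible. Final partition (3 blocks): {G,R} | {S,X} | {O,V}.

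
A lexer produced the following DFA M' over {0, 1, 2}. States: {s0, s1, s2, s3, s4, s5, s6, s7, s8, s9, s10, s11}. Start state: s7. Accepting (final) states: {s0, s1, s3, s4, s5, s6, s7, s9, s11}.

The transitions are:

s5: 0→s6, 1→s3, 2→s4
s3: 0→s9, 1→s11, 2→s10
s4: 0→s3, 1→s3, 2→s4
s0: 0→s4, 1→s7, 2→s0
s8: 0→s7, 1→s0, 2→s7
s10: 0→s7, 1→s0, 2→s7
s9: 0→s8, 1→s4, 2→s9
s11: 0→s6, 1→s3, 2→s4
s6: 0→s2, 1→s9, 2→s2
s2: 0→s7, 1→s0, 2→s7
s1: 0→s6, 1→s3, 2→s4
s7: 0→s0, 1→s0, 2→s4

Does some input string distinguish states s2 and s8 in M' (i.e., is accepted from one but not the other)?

No

First remove the unreachable states {s1,s5}; 10 states remain.
P0 = {s0,s3,s4,s6,s7,s9,s11} | {s2,s8,s10}.
On input 0, block {s0,s3,s4,s6,s7,s9,s11} splits into {s0,s3,s4,s7,s11} and {s6,s9}.
Split {s0,s3,s4,s7,s11} by δ(·,0) → {s0,s4,s7} and {s3,s11}.
Split {s0,s4,s7} by δ(·,0) → {s0,s7} and {s4}.
On input 0, block {s0,s7} splits into {s0} and {s7}.
Split {s6,s9} by δ(·,1) → {s6} and {s9}.
On input 0, block {s3,s11} splits into {s3} and {s11}.
Stable partition: {s0} | {s2,s8,s10} | {s6} | {s3} | {s4} | {s7} | {s9} | {s11} — 8 equivalence classes.
s2 and s8 lie in the same block of the stable partition, so they are equivalent — no string distinguishes them.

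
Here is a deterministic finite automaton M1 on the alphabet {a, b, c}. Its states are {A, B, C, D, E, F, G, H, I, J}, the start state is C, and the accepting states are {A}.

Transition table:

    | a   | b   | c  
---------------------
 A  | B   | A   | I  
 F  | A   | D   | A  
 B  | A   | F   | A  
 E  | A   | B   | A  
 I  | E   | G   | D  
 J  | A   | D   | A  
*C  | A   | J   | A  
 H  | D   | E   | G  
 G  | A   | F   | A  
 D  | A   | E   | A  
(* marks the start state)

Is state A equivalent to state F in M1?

First remove the unreachable states {H}; 9 states remain.
Start with accepting vs non-accepting: {A} | {B,C,D,E,F,G,I,J}.
Refine {B,C,D,E,F,G,I,J} on symbol a: members go to different blocks, giving {B,C,D,E,F,G,J} and {I}.
Stable partition: {A} | {B,C,D,E,F,G,J} | {I} — 3 equivalence classes.
A and F end up in different blocks, so they are distinguishable. For instance, the string 'ε' is accepted from only A.

No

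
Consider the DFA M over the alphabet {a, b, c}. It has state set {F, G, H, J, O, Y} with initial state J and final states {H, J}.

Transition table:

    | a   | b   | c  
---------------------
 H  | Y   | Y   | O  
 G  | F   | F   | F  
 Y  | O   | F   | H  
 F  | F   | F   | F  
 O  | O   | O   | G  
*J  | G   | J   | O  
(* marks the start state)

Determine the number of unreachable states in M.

BFS from J reaches {F, G, J, O}; the 2 state(s) H, Y are never visited.

2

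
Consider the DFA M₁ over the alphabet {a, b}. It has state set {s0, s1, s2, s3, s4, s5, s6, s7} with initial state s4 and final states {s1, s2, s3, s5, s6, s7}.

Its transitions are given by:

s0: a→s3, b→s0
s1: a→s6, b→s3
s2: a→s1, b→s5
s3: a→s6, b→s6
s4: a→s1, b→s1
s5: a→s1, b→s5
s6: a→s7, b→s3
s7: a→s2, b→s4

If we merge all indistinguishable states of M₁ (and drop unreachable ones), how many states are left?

States {s0} cannot be reached from the start state, so discard them.
P0 = {s1,s2,s3,s5,s6,s7} | {s4}.
Refine {s1,s2,s3,s5,s6,s7} on symbol b: members go to different blocks, giving {s1,s2,s3,s5,s6} and {s7}.
Split {s1,s2,s3,s5,s6} by δ(·,a) → {s1,s2,s3,s5} and {s6}.
On input a, block {s1,s2,s3,s5} splits into {s1,s3} and {s2,s5}.
Refine {s1,s3} on symbol b: members go to different blocks, giving {s1} and {s3}.
The partition is now stable with 6 blocks: {s1} | {s4} | {s7} | {s6} | {s2,s5} | {s3}.

6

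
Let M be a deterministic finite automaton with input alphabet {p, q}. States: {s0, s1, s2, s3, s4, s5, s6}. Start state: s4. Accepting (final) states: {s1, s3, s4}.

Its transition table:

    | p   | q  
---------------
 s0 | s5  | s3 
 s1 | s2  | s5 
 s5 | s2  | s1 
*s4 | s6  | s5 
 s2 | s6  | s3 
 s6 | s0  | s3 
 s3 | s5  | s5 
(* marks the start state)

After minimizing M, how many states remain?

2

P0 = {s1,s3,s4} | {s0,s2,s5,s6}.
Stable partition: {s1,s3,s4} | {s0,s2,s5,s6} — 2 equivalence classes.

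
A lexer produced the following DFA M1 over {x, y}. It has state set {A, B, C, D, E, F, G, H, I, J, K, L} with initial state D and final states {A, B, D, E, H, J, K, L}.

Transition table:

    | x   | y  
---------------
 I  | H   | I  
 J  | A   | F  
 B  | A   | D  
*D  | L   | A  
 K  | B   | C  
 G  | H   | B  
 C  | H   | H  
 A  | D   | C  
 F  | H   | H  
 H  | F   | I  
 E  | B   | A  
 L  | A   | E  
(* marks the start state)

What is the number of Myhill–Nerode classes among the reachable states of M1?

6

Reachable states from the start: {A,B,C,D,E,F,H,I,L}. Unreachable: {G,J,K} — drop them.
P0 = {A,B,D,E,H,L} | {C,F,I}.
Split {A,B,D,E,H,L} by δ(·,x) → {A,B,D,E,L} and {H}.
On input y, block {A,B,D,E,L} splits into {B,D,E,L} and {A}.
Split {B,D,E,L} by δ(·,x) → {B,L} and {D,E}.
On input y, block {C,F,I} splits into {C,F} and {I}.
The partition is now stable with 6 blocks: {B,L} | {C,F} | {H} | {A} | {D,E} | {I}.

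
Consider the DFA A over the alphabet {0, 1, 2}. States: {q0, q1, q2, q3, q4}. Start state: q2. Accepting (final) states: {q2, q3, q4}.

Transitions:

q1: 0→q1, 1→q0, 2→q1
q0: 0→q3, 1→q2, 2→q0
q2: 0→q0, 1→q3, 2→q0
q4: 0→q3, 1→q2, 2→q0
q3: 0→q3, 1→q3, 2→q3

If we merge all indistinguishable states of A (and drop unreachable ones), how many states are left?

Reachable states from the start: {q0,q2,q3}. Unreachable: {q1,q4} — drop them.
Start with accepting vs non-accepting: {q2,q3} | {q0}.
Refine {q2,q3} on symbol 0: members go to different blocks, giving {q2} and {q3}.
Stable partition: {q2} | {q0} | {q3} — 3 equivalence classes.

3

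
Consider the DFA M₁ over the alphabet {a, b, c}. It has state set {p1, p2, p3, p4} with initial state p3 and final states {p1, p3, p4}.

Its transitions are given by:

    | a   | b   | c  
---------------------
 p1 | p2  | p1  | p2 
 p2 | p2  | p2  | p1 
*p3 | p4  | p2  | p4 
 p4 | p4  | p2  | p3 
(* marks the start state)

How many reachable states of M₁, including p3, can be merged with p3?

2

All states are reachable from the start state.
Initial partition by acceptance: {p1,p3,p4} | {p2}.
On input a, block {p1,p3,p4} splits into {p3,p4} and {p1}.
No further refinement is possible. Final partition (3 blocks): {p3,p4} | {p2} | {p1}.
State p3 belongs to the block {p3,p4}, which has 2 states.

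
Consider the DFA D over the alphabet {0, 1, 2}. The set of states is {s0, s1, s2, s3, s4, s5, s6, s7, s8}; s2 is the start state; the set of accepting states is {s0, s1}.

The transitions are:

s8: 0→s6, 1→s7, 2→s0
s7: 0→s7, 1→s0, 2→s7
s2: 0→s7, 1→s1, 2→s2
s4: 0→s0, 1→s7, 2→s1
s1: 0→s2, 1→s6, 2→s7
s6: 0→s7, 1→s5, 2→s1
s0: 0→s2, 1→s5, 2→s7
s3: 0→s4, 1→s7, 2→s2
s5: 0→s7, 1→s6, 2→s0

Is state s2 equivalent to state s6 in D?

States {s3,s4,s8} cannot be reached from the start state, so discard them.
Start with accepting vs non-accepting: {s0,s1} | {s2,s5,s6,s7}.
Split {s2,s5,s6,s7} by δ(·,1) → {s2,s7} and {s5,s6}.
The partition is now stable with 3 blocks: {s0,s1} | {s2,s7} | {s5,s6}.
s2 and s6 end up in different blocks, so they are distinguishable. For instance, the string '1' is accepted from only s2.

No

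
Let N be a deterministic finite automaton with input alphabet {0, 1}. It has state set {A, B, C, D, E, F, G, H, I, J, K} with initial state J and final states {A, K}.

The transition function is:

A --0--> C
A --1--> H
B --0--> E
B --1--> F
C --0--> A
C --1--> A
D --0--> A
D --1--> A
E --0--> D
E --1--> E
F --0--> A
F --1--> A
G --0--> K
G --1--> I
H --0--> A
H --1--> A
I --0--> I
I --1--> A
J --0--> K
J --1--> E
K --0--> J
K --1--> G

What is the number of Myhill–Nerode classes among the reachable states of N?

7

States {B,F} cannot be reached from the start state, so discard them.
Start with accepting vs non-accepting: {A,K} | {C,D,E,G,H,I,J}.
Refine {C,D,E,G,H,I,J} on symbol 0: members go to different blocks, giving {C,D,G,H,J} and {E,I}.
On input 1, block {C,D,G,H,J} splits into {C,D,H} and {G,J}.
On input 0, block {A,K} splits into {A} and {K}.
Split {E,I} by δ(·,0) → {E} and {I}.
On input 1, block {G,J} splits into {G} and {J}.
The partition is now stable with 7 blocks: {A} | {C,D,H} | {E} | {G} | {K} | {I} | {J}.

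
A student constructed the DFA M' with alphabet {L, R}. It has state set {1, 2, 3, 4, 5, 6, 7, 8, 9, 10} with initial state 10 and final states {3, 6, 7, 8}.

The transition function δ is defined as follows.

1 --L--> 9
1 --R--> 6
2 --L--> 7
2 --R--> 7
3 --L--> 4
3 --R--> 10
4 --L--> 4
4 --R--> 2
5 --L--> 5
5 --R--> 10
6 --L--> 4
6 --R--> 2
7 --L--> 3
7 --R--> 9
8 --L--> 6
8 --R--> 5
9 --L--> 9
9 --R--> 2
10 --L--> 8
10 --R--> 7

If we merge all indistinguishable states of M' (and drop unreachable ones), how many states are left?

4

First remove the unreachable states {1}; 9 states remain.
Initial partition by acceptance: {3,6,7,8} | {2,4,5,9,10}.
On input L, block {3,6,7,8} splits into {3,6} and {7,8}.
On input L, block {2,4,5,9,10} splits into {4,5,9} and {2,10}.
The partition is now stable with 4 blocks: {3,6} | {4,5,9} | {7,8} | {2,10}.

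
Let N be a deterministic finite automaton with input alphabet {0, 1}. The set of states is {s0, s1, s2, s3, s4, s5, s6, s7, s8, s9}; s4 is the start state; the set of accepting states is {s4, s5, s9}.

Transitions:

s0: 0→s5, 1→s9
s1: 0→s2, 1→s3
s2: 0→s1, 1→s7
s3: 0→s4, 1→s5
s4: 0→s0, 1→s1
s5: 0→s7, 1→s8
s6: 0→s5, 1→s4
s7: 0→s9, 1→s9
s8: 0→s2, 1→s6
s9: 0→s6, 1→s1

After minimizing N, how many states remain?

Initial partition by acceptance: {s4,s5,s9} | {s0,s1,s2,s3,s6,s7,s8}.
Split {s0,s1,s2,s3,s6,s7,s8} by δ(·,0) → {s0,s3,s6,s7} and {s1,s2,s8}.
Stable partition: {s4,s5,s9} | {s0,s3,s6,s7} | {s1,s2,s8} — 3 equivalence classes.

3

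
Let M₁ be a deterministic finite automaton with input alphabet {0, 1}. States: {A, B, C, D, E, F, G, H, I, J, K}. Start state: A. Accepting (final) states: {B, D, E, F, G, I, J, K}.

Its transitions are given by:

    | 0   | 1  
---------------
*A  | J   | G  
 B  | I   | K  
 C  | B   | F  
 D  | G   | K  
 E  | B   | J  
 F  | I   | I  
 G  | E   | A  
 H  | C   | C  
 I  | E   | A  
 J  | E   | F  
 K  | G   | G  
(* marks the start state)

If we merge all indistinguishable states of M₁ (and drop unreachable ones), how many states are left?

Reachable states from the start: {A,B,E,F,G,I,J,K}. Unreachable: {C,D,H} — drop them.
P0 = {B,E,F,G,I,J,K} | {A}.
Split {B,E,F,G,I,J,K} by δ(·,1) → {B,E,F,J,K} and {G,I}.
On input 0, block {B,E,F,J,K} splits into {B,F,K} and {E,J}.
Refine {B,F,K} on symbol 1: members go to different blocks, giving {F,K} and {B}.
Refine {E,J} on symbol 0: members go to different blocks, giving {E} and {J}.
The partition is now stable with 6 blocks: {F,K} | {A} | {G,I} | {E} | {B} | {J}.

6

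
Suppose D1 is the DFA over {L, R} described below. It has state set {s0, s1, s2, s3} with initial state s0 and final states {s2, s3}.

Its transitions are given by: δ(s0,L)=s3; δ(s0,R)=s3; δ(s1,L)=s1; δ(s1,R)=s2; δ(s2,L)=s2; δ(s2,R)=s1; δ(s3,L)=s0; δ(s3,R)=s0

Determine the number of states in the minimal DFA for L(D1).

2

Reachable states from the start: {s0,s3}. Unreachable: {s1,s2} — drop them.
Initial partition by acceptance: {s3} | {s0}.
No further refinement is possible. Final partition (2 blocks): {s3} | {s0}.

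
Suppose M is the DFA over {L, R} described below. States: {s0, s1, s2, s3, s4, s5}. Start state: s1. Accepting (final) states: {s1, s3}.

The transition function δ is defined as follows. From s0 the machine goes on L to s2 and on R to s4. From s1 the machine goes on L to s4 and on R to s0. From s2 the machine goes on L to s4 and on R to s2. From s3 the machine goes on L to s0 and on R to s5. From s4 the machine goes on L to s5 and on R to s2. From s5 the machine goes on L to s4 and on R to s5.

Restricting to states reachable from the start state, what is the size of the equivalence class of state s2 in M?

4

First remove the unreachable states {s3}; 5 states remain.
P0 = {s1} | {s0,s2,s4,s5}.
The partition is now stable with 2 blocks: {s1} | {s0,s2,s4,s5}.
The equivalence class containing s2 is {s0,s2,s4,s5}, of size 4.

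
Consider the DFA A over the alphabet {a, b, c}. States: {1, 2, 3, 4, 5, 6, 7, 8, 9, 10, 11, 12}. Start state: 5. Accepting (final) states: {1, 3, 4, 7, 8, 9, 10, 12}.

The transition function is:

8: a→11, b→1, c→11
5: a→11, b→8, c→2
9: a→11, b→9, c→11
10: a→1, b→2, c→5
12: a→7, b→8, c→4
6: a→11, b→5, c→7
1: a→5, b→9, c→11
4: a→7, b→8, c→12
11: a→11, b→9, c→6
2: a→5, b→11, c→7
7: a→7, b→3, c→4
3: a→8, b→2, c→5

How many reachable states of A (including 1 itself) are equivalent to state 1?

3

Reachable states from the start: {1,2,3,4,5,6,7,8,9,11,12}. Unreachable: {10} — drop them.
P0 = {1,3,4,7,8,9,12} | {2,5,6,11}.
On input a, block {1,3,4,7,8,9,12} splits into {3,4,7,12} and {1,8,9}.
Refine {3,4,7,12} on symbol a: members go to different blocks, giving {4,7,12} and {3}.
Refine {4,7,12} on symbol b: members go to different blocks, giving {4,12} and {7}.
On input b, block {2,5,6,11} splits into {2,6} and {5,11}.
Stable partition: {4,12} | {2,6} | {1,8,9} | {3} | {7} | {5,11} — 6 equivalence classes.
State 1 belongs to the block {1,8,9}, which has 3 states.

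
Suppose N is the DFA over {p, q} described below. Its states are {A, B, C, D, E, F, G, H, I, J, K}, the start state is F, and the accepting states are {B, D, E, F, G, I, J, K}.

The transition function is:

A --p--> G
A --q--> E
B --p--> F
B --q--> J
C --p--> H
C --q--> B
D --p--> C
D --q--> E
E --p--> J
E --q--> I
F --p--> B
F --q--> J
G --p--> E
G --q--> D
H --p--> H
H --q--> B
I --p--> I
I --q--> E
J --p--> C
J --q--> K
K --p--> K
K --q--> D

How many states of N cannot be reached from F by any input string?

No path from F leads to A, G; the other 9 states are all reachable.

2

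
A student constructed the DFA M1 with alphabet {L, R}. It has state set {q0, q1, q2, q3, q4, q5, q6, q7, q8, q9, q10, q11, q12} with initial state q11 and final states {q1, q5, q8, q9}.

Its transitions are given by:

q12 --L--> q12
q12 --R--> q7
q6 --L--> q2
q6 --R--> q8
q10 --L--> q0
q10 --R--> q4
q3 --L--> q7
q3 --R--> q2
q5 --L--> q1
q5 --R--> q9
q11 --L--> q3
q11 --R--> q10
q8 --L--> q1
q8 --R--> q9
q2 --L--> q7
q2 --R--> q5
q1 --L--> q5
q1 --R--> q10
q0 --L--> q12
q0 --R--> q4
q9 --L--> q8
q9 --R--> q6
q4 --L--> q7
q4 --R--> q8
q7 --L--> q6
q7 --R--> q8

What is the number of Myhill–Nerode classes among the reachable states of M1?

Every state is reachable, so we keep all 13.
Initial partition by acceptance: {q1,q5,q8,q9} | {q0,q2,q3,q4,q6,q7,q10,q11,q12}.
Split {q1,q5,q8,q9} by δ(·,R) → {q1,q9} and {q5,q8}.
On input R, block {q0,q2,q3,q4,q6,q7,q10,q11,q12} splits into {q0,q3,q10,q11,q12} and {q2,q4,q6,q7}.
On input R, block {q1,q9} splits into {q1} and {q9}.
On input L, block {q0,q3,q10,q11,q12} splits into {q0,q10,q11,q12} and {q3}.
On input L, block {q0,q10,q11,q12} splits into {q0,q10,q12} and {q11}.
The partition is now stable with 7 blocks: {q1} | {q0,q10,q12} | {q5,q8} | {q2,q4,q6,q7} | {q9} | {q3} | {q11}.

7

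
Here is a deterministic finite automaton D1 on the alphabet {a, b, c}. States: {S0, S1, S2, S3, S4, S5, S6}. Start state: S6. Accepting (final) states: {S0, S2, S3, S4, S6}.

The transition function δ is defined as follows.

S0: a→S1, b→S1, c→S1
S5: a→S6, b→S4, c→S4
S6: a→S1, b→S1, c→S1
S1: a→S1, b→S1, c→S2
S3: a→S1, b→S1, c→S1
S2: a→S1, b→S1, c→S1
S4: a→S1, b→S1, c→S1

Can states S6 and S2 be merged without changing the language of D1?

States {S0,S3,S4,S5} cannot be reached from the start state, so discard them.
P0 = {S2,S6} | {S1}.
The partition is now stable with 2 blocks: {S2,S6} | {S1}.
S6 and S2 lie in the same block of the stable partition, so they are equivalent — no string distinguishes them.

Yes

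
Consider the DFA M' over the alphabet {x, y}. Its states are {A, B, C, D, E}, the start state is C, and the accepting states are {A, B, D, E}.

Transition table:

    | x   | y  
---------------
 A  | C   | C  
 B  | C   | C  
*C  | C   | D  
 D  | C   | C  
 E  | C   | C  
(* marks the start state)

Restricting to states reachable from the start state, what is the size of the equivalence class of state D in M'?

Reachable states from the start: {C,D}. Unreachable: {A,B,E} — drop them.
Start with accepting vs non-accepting: {D} | {C}.
No further refinement is possible. Final partition (2 blocks): {D} | {C}.
The equivalence class containing D is {D}, of size 1.

1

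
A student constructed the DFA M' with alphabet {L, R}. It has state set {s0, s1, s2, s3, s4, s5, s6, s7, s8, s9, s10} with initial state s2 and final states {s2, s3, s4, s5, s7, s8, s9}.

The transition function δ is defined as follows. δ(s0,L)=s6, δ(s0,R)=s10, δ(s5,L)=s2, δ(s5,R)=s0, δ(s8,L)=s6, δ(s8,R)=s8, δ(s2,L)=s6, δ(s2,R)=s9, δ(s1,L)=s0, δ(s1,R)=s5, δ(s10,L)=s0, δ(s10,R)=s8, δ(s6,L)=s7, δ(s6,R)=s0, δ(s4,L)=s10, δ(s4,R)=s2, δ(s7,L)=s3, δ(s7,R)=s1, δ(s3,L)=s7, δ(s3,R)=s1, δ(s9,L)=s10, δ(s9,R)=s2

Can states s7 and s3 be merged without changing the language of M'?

Yes

Reachable states from the start: {s0,s1,s2,s3,s5,s6,s7,s8,s9,s10}. Unreachable: {s4} — drop them.
Start with accepting vs non-accepting: {s2,s3,s5,s7,s8,s9} | {s0,s1,s6,s10}.
On input L, block {s2,s3,s5,s7,s8,s9} splits into {s2,s8,s9} and {s3,s5,s7}.
Refine {s0,s1,s6,s10} on symbol L: members go to different blocks, giving {s0,s1,s10} and {s6}.
On input L, block {s2,s8,s9} splits into {s2,s8} and {s9}.
Refine {s2,s8} on symbol R: members go to different blocks, giving {s2} and {s8}.
Split {s0,s1,s10} by δ(·,L) → {s1,s10} and {s0}.
On input R, block {s1,s10} splits into {s1} and {s10}.
Refine {s3,s5,s7} on symbol L: members go to different blocks, giving {s3,s7} and {s5}.
The partition is now stable with 9 blocks: {s2} | {s1} | {s3,s7} | {s6} | {s9} | {s8} | {s0} | {s10} | {s5}.
s7 and s3 lie in the same block of the stable partition, so they are equivalent — no string distinguishes them.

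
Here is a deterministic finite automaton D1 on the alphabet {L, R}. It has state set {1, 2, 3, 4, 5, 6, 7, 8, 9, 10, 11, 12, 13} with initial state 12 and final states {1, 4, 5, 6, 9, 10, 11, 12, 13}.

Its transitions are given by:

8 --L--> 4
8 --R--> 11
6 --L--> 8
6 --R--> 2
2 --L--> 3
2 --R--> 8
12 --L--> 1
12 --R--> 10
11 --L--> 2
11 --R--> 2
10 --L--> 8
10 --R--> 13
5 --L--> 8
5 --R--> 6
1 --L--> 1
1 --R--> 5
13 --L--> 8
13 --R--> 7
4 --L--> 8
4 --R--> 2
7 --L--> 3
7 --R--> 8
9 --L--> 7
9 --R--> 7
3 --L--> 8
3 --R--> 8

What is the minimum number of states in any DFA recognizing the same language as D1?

7

First remove the unreachable states {9}; 12 states remain.
Initial partition by acceptance: {1,4,5,6,10,11,12,13} | {2,3,7,8}.
Refine {1,4,5,6,10,11,12,13} on symbol L: members go to different blocks, giving {4,5,6,10,11,13} and {1,12}.
Split {4,5,6,10,11,13} by δ(·,R) → {4,6,11,13} and {5,10}.
Split {2,3,7,8} by δ(·,L) → {2,3,7} and {8}.
Split {4,6,11,13} by δ(·,L) → {4,6,13} and {11}.
On input L, block {2,3,7} splits into {2,7} and {3}.
Stable partition: {4,6,13} | {2,7} | {1,12} | {5,10} | {8} | {11} | {3} — 7 equivalence classes.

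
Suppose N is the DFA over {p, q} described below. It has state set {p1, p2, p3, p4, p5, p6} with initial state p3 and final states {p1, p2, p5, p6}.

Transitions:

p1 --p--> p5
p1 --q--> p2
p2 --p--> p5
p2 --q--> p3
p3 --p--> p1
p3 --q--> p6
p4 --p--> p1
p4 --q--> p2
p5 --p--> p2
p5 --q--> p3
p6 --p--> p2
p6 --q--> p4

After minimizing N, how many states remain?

All states are reachable from the start state.
Start with accepting vs non-accepting: {p1,p2,p5,p6} | {p3,p4}.
Split {p1,p2,p5,p6} by δ(·,q) → {p2,p5,p6} and {p1}.
The partition is now stable with 3 blocks: {p2,p5,p6} | {p3,p4} | {p1}.

3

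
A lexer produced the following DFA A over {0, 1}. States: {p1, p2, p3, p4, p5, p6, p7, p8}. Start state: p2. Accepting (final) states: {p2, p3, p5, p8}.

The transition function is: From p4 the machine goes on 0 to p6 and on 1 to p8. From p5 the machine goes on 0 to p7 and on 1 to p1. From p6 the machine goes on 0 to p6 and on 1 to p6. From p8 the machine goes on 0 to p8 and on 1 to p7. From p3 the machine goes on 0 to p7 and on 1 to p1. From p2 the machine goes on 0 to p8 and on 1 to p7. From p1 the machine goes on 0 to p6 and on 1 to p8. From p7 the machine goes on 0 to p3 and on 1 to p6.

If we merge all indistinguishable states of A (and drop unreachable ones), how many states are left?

States {p4,p5} cannot be reached from the start state, so discard them.
Initial partition by acceptance: {p2,p3,p8} | {p1,p6,p7}.
Refine {p2,p3,p8} on symbol 0: members go to different blocks, giving {p2,p8} and {p3}.
On input 0, block {p1,p6,p7} splits into {p1,p6} and {p7}.
Refine {p1,p6} on symbol 1: members go to different blocks, giving {p1} and {p6}.
Stable partition: {p2,p8} | {p1} | {p3} | {p7} | {p6} — 5 equivalence classes.

5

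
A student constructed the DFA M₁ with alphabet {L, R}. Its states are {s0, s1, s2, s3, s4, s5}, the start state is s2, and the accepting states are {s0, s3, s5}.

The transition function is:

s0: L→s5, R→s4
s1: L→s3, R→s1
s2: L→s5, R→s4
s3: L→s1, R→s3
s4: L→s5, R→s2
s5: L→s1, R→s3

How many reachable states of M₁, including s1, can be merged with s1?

3

States {s0} cannot be reached from the start state, so discard them.
P0 = {s3,s5} | {s1,s2,s4}.
Stable partition: {s3,s5} | {s1,s2,s4} — 2 equivalence classes.
The equivalence class containing s1 is {s1,s2,s4}, of size 3.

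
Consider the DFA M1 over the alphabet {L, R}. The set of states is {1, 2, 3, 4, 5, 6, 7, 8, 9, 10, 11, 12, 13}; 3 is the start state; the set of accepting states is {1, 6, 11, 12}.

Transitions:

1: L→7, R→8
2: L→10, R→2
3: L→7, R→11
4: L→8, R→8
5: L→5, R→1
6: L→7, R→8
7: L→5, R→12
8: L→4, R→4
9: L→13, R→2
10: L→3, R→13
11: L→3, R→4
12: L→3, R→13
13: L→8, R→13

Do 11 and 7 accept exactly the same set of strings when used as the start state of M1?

Reachable states from the start: {1,3,4,5,7,8,11,12,13}. Unreachable: {2,6,9,10} — drop them.
P0 = {1,11,12} | {3,4,5,7,8,13}.
Refine {3,4,5,7,8,13} on symbol R: members go to different blocks, giving {3,5,7} and {4,8,13}.
The partition is now stable with 3 blocks: {1,11,12} | {3,5,7} | {4,8,13}.
11 and 7 end up in different blocks, so they are distinguishable. For instance, the string 'ε' is accepted from only 11.

No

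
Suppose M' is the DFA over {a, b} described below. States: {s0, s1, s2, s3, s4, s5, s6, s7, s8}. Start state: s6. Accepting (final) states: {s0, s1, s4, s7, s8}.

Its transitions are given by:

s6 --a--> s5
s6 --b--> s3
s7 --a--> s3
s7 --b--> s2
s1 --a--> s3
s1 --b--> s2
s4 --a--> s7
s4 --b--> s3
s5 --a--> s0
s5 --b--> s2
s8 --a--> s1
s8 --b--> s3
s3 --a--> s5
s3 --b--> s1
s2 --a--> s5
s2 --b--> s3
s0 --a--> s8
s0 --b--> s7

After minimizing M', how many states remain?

6

Reachable states from the start: {s0,s1,s2,s3,s5,s6,s7,s8}. Unreachable: {s4} — drop them.
Initial partition by acceptance: {s0,s1,s7,s8} | {s2,s3,s5,s6}.
Split {s0,s1,s7,s8} by δ(·,a) → {s0,s8} and {s1,s7}.
Split {s0,s8} by δ(·,a) → {s0} and {s8}.
Split {s2,s3,s5,s6} by δ(·,a) → {s2,s3,s6} and {s5}.
Split {s2,s3,s6} by δ(·,b) → {s2,s6} and {s3}.
The partition is now stable with 6 blocks: {s0} | {s2,s6} | {s1,s7} | {s8} | {s5} | {s3}.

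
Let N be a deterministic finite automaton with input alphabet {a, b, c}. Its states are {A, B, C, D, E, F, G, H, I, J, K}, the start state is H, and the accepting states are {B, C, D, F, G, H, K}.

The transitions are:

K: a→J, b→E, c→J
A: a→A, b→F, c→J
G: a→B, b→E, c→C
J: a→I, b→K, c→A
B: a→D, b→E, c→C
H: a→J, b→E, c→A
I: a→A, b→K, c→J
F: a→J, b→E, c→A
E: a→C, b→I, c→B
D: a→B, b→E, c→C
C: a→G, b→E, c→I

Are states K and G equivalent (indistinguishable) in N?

No

All states are reachable from the start state.
P0 = {B,C,D,F,G,H,K} | {A,E,I,J}.
On input a, block {B,C,D,F,G,H,K} splits into {B,C,D,G} and {F,H,K}.
On input c, block {B,C,D,G} splits into {B,D,G} and {C}.
Split {A,E,I,J} by δ(·,a) → {A,I,J} and {E}.
The partition is now stable with 5 blocks: {B,D,G} | {A,I,J} | {F,H,K} | {C} | {E}.
K and G end up in different blocks, so they are distinguishable. For instance, the string 'a' is accepted from only G.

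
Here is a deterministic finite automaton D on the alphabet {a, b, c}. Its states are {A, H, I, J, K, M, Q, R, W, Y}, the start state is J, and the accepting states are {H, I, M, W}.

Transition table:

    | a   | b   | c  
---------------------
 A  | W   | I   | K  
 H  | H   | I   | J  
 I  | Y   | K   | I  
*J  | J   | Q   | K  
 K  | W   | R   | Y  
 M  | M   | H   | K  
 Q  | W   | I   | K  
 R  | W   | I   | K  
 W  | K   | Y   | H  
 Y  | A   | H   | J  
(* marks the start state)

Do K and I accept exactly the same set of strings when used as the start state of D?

Reachable states from the start: {A,H,I,J,K,Q,R,W,Y}. Unreachable: {M} — drop them.
Initial partition by acceptance: {H,I,W} | {A,J,K,Q,R,Y}.
Refine {H,I,W} on symbol a: members go to different blocks, giving {I,W} and {H}.
On input c, block {I,W} splits into {I} and {W}.
Split {A,J,K,Q,R,Y} by δ(·,a) → {A,K,Q,R} and {J,Y}.
Split {A,K,Q,R} by δ(·,b) → {A,Q,R} and {K}.
On input a, block {J,Y} splits into {Y} and {J}.
The partition is now stable with 7 blocks: {I} | {A,Q,R} | {H} | {W} | {Y} | {K} | {J}.
K and I end up in different blocks, so they are distinguishable. For instance, the string 'ε' is accepted from only I.

No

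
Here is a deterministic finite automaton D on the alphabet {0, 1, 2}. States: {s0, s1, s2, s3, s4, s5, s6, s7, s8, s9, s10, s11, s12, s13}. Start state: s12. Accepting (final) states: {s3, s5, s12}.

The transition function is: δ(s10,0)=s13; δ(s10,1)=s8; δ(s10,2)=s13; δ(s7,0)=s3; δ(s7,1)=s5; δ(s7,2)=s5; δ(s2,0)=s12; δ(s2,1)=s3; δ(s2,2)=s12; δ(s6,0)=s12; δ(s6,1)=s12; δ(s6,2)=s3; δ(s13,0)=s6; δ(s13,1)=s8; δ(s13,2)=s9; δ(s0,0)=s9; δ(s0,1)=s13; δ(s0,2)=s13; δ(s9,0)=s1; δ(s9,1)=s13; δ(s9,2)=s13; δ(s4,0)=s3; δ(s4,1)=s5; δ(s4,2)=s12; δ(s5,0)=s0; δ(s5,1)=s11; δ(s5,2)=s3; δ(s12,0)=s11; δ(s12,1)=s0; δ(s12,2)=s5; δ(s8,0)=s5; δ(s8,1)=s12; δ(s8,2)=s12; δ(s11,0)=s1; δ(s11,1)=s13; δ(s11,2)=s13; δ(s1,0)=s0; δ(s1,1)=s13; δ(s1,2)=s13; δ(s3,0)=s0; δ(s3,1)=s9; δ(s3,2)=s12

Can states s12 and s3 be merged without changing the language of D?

Reachable states from the start: {s0,s1,s3,s5,s6,s8,s9,s11,s12,s13}. Unreachable: {s2,s4,s7,s10} — drop them.
Initial partition by acceptance: {s3,s5,s12} | {s0,s1,s6,s8,s9,s11,s13}.
Split {s0,s1,s6,s8,s9,s11,s13} by δ(·,0) → {s0,s1,s9,s11,s13} and {s6,s8}.
Split {s0,s1,s9,s11,s13} by δ(·,0) → {s0,s1,s9,s11} and {s13}.
Stable partition: {s3,s5,s12} | {s0,s1,s9,s11} | {s6,s8} | {s13} — 4 equivalence classes.
s12 and s3 lie in the same block of the stable partition, so they are equivalent — no string distinguishes them.

Yes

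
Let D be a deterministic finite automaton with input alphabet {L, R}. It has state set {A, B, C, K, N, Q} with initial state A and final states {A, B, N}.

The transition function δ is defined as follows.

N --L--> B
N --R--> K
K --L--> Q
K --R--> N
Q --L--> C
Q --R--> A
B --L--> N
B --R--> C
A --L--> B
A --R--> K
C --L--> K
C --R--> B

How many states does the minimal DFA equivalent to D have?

2

Start with accepting vs non-accepting: {A,B,N} | {C,K,Q}.
Stable partition: {A,B,N} | {C,K,Q} — 2 equivalence classes.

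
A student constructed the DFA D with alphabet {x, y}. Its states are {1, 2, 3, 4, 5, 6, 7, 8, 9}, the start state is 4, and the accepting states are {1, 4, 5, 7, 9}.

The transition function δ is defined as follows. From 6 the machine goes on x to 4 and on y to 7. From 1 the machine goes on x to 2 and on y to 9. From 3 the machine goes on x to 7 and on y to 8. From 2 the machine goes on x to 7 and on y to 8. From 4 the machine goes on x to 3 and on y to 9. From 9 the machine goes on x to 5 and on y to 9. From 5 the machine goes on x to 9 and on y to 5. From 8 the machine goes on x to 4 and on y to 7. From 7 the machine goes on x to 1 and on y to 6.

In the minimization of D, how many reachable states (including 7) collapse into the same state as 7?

1

P0 = {1,4,5,7,9} | {2,3,6,8}.
Split {1,4,5,7,9} by δ(·,x) → {5,7,9} and {1,4}.
Split {5,7,9} by δ(·,x) → {5,9} and {7}.
Refine {2,3,6,8} on symbol x: members go to different blocks, giving {2,3} and {6,8}.
Stable partition: {5,9} | {2,3} | {1,4} | {7} | {6,8} — 5 equivalence classes.
The equivalence class containing 7 is {7}, of size 1.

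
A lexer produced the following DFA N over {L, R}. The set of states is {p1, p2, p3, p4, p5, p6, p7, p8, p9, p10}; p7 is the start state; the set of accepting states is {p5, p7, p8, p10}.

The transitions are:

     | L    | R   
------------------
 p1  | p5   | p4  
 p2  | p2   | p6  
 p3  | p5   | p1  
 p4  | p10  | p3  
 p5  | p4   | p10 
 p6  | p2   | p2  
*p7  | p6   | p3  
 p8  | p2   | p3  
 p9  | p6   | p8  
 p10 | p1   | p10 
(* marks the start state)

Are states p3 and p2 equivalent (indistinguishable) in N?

No

Reachable states from the start: {p1,p2,p3,p4,p5,p6,p7,p10}. Unreachable: {p8,p9} — drop them.
Initial partition by acceptance: {p5,p7,p10} | {p1,p2,p3,p4,p6}.
Refine {p5,p7,p10} on symbol R: members go to different blocks, giving {p5,p10} and {p7}.
Refine {p1,p2,p3,p4,p6} on symbol L: members go to different blocks, giving {p1,p3,p4} and {p2,p6}.
No further refinement is possible. Final partition (4 blocks): {p5,p10} | {p1,p3,p4} | {p7} | {p2,p6}.
p3 and p2 end up in different blocks, so they are distinguishable. For instance, the string 'L' is accepted from only p3.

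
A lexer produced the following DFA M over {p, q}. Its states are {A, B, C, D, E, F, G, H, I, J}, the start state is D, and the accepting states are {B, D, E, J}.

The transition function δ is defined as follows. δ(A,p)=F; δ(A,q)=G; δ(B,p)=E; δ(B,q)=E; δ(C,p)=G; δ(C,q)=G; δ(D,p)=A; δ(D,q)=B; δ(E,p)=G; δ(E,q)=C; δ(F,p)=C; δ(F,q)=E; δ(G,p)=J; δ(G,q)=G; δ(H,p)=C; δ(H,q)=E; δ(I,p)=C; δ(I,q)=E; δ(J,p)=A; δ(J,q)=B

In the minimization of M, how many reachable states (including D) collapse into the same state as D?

States {H,I} cannot be reached from the start state, so discard them.
Initial partition by acceptance: {B,D,E,J} | {A,C,F,G}.
Refine {B,D,E,J} on symbol p: members go to different blocks, giving {D,E,J} and {B}.
Split {D,E,J} by δ(·,q) → {D,J} and {E}.
Refine {A,C,F,G} on symbol p: members go to different blocks, giving {A,C,F} and {G}.
On input p, block {A,C,F} splits into {A,F} and {C}.
On input p, block {A,F} splits into {A} and {F}.
The partition is now stable with 7 blocks: {D,J} | {A} | {B} | {E} | {G} | {C} | {F}.
The equivalence class containing D is {D,J}, of size 2.

2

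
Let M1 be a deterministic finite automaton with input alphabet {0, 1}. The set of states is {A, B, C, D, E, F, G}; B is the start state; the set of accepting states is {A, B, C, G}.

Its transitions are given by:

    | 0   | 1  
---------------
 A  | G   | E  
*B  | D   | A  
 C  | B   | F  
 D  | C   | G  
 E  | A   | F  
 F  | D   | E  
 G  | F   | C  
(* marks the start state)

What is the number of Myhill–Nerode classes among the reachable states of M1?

7

All states are reachable from the start state.
P0 = {A,B,C,G} | {D,E,F}.
On input 0, block {A,B,C,G} splits into {A,C} and {B,G}.
Split {D,E,F} by δ(·,0) → {D,E} and {F}.
Refine {A,C} on symbol 1: members go to different blocks, giving {A} and {C}.
Split {D,E} by δ(·,0) → {D} and {E}.
Refine {B,G} on symbol 0: members go to different blocks, giving {B} and {G}.
No further refinement is possible. Final partition (7 blocks): {A} | {D} | {B} | {F} | {C} | {E} | {G}.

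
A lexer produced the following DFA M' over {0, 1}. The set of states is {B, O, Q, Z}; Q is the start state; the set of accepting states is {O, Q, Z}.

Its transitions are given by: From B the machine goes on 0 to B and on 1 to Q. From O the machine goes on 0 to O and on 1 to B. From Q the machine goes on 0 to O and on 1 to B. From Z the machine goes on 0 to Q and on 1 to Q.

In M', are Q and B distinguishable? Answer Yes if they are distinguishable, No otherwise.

Yes

States {Z} cannot be reached from the start state, so discard them.
P0 = {O,Q} | {B}.
Stable partition: {O,Q} | {B} — 2 equivalence classes.
Q and B end up in different blocks, so they are distinguishable. For instance, the string 'ε' is accepted from only Q.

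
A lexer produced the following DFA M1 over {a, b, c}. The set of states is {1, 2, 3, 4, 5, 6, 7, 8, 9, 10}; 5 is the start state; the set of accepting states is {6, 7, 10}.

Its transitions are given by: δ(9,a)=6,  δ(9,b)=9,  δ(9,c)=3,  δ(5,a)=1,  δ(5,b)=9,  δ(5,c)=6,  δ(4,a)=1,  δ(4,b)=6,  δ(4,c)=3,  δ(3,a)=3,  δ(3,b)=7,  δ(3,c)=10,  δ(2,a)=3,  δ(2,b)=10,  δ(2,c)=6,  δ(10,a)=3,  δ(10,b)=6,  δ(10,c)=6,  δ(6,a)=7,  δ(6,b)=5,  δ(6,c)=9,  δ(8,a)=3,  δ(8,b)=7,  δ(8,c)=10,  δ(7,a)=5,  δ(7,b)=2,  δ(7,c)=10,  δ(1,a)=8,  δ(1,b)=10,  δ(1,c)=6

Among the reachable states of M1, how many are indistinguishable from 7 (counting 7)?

1

States {4} cannot be reached from the start state, so discard them.
P0 = {6,7,10} | {1,2,3,5,8,9}.
Split {6,7,10} by δ(·,a) → {7,10} and {6}.
Split {7,10} by δ(·,b) → {7} and {10}.
Split {1,2,3,5,8,9} by δ(·,a) → {1,2,3,5,8} and {9}.
Split {1,2,3,5,8} by δ(·,b) → {1,2} and {3,8} and {5}.
Stable partition: {7} | {1,2} | {6} | {10} | {9} | {3,8} | {5} — 7 equivalence classes.
State 7 belongs to the block {7}, which has 1 states.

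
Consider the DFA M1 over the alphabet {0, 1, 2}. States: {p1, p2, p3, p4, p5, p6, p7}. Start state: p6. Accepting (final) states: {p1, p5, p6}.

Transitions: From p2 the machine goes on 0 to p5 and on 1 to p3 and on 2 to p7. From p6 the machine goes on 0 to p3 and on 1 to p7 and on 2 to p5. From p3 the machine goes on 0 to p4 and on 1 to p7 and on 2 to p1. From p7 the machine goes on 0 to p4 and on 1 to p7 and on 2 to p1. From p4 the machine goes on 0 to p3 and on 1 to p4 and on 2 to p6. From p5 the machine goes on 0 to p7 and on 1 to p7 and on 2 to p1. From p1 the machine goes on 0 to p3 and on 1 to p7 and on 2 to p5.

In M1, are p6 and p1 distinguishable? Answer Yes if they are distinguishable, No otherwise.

First remove the unreachable states {p2}; 6 states remain.
Initial partition by acceptance: {p1,p5,p6} | {p3,p4,p7}.
No further refinement is possible. Final partition (2 blocks): {p1,p5,p6} | {p3,p4,p7}.
p6 and p1 lie in the same block of the stable partition, so they are equivalent — no string distinguishes them.

No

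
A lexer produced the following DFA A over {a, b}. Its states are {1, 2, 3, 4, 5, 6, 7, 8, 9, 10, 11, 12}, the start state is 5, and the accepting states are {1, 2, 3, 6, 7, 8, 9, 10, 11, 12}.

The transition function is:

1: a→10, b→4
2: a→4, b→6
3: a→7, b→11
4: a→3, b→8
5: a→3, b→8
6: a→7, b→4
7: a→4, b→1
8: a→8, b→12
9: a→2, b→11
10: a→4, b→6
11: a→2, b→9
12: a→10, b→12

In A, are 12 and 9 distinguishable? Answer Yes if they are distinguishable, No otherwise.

No

Start with accepting vs non-accepting: {1,2,3,6,7,8,9,10,11,12} | {4,5}.
Refine {1,2,3,6,7,8,9,10,11,12} on symbol a: members go to different blocks, giving {1,3,6,8,9,11,12} and {2,7,10}.
Split {1,3,6,8,9,11,12} by δ(·,a) → {1,3,6,9,11,12} and {8}.
Refine {1,3,6,9,11,12} on symbol b: members go to different blocks, giving {3,9,11,12} and {1,6}.
No further refinement is possible. Final partition (5 blocks): {3,9,11,12} | {4,5} | {2,7,10} | {8} | {1,6}.
12 and 9 lie in the same block of the stable partition, so they are equivalent — no string distinguishes them.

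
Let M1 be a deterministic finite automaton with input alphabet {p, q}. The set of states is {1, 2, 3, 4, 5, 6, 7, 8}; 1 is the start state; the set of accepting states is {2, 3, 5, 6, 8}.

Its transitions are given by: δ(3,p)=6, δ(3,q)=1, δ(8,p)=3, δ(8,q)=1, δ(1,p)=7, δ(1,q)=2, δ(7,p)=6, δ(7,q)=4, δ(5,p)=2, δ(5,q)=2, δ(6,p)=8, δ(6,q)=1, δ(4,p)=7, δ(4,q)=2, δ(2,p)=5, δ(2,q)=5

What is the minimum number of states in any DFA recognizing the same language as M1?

4

All states are reachable from the start state.
Initial partition by acceptance: {2,3,5,6,8} | {1,4,7}.
Refine {2,3,5,6,8} on symbol q: members go to different blocks, giving {3,6,8} and {2,5}.
Refine {1,4,7} on symbol p: members go to different blocks, giving {1,4} and {7}.
Stable partition: {3,6,8} | {1,4} | {2,5} | {7} — 4 equivalence classes.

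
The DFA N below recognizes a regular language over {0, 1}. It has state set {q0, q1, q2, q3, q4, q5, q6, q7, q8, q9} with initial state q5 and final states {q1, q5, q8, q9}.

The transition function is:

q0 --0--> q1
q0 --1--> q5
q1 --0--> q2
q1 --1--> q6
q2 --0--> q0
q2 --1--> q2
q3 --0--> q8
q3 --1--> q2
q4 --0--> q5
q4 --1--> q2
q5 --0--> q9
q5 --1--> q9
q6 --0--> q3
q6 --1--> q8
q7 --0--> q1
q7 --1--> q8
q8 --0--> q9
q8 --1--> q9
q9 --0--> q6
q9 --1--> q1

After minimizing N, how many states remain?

7

States {q4,q7} cannot be reached from the start state, so discard them.
Initial partition by acceptance: {q1,q5,q8,q9} | {q0,q2,q3,q6}.
On input 0, block {q1,q5,q8,q9} splits into {q1,q9} and {q5,q8}.
Split {q1,q9} by δ(·,1) → {q1} and {q9}.
On input 0, block {q0,q2,q3,q6} splits into {q2,q6} and {q0} and {q3}.
Refine {q2,q6} on symbol 0: members go to different blocks, giving {q2} and {q6}.
Stable partition: {q1} | {q2} | {q5,q8} | {q9} | {q0} | {q3} | {q6} — 7 equivalence classes.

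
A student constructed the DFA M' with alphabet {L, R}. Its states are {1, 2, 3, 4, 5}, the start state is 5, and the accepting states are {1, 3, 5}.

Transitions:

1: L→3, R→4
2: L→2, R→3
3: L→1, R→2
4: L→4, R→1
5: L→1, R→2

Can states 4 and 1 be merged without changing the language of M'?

All states are reachable from the start state.
Initial partition by acceptance: {1,3,5} | {2,4}.
The partition is now stable with 2 blocks: {1,3,5} | {2,4}.
4 and 1 end up in different blocks, so they are distinguishable. For instance, the string 'ε' is accepted from only 1.

No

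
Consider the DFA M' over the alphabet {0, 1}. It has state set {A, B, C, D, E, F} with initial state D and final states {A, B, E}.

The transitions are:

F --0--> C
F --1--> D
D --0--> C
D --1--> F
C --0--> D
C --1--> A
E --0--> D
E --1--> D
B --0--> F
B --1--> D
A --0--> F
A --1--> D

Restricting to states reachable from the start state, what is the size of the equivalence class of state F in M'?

First remove the unreachable states {B,E}; 4 states remain.
Start with accepting vs non-accepting: {A} | {C,D,F}.
On input 1, block {C,D,F} splits into {D,F} and {C}.
The partition is now stable with 3 blocks: {A} | {D,F} | {C}.
The equivalence class containing F is {D,F}, of size 2.

2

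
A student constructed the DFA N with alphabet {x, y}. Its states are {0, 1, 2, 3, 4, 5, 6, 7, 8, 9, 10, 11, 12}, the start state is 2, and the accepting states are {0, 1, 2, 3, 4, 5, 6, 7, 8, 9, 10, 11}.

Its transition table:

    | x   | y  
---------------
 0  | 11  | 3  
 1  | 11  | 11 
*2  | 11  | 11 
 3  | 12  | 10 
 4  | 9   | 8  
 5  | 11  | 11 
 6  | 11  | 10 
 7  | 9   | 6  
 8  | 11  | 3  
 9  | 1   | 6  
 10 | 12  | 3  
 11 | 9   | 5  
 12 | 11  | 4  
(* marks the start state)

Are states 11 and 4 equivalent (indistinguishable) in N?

First remove the unreachable states {0,7}; 11 states remain.
Start with accepting vs non-accepting: {1,2,3,4,5,6,8,9,10,11} | {12}.
Split {1,2,3,4,5,6,8,9,10,11} by δ(·,x) → {1,2,4,5,6,8,9,11} and {3,10}.
On input y, block {1,2,4,5,6,8,9,11} splits into {1,2,4,5,9,11} and {6,8}.
On input y, block {1,2,4,5,9,11} splits into {1,2,5,11} and {4,9}.
Refine {1,2,5,11} on symbol x: members go to different blocks, giving {1,2,5} and {11}.
On input x, block {4,9} splits into {4} and {9}.
The partition is now stable with 7 blocks: {1,2,5} | {12} | {3,10} | {6,8} | {4} | {11} | {9}.
11 and 4 end up in different blocks, so they are distinguishable. For instance, the string 'yyx' is accepted from only 11.

No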